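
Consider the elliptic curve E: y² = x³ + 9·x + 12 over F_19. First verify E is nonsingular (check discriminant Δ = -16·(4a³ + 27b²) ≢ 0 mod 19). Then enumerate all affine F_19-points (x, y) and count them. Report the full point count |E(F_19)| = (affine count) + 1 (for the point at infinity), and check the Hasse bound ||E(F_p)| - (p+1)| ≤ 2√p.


Affine points = {(2, 0), (3, 3), (3, 16), (4, 6), (4, 13), (5, 7), (5, 12), (6, 4), (6, 15), (7, 0), (8, 8), (8, 11), (9, 9), (9, 10), (10, 0), (11, 6), (11, 13), (12, 9), (12, 10), (15, 8), (15, 11), (17, 9), (17, 10)}; affine count = 23; |E(F_19)| = 24.

Discriminant check: Δ ∝ 4a³ + 27b² = 4·9³ + 27·12² = 4·729 + 27·144 ≡ 2 (mod 19). Nonzero ⇒ E is nonsingular.
For each x ∈ F_19, compute rhs = x³ + 9·x + 12 mod 19, then count y ∈ F_19 with y² ≡ rhs.
  x = 0: rhs = 12, matching y values: none (0 points).
  x = 1: rhs = 3, matching y values: none (0 points).
  x = 2: rhs = 0, matching y values: 0 (1 points).
  x = 3: rhs = 9, matching y values: 3, 16 (2 points).
  x = 4: rhs = 17, matching y values: 6, 13 (2 points).
  x = 5: rhs = 11, matching y values: 7, 12 (2 points).
  x = 6: rhs = 16, matching y values: 4, 15 (2 points).
  x = 7: rhs = 0, matching y values: 0 (1 points).
  x = 8: rhs = 7, matching y values: 8, 11 (2 points).
  x = 9: rhs = 5, matching y values: 9, 10 (2 points).
  x = 10: rhs = 0, matching y values: 0 (1 points).
  x = 11: rhs = 17, matching y values: 6, 13 (2 points).
  x = 12: rhs = 5, matching y values: 9, 10 (2 points).
  x = 13: rhs = 8, matching y values: none (0 points).
  x = 14: rhs = 13, matching y values: none (0 points).
  x = 15: rhs = 7, matching y values: 8, 11 (2 points).
  x = 16: rhs = 15, matching y values: none (0 points).
  x = 17: rhs = 5, matching y values: 9, 10 (2 points).
  x = 18: rhs = 2, matching y values: none (0 points).
Total affine count: 23.
Full point count |E(F_19)| = 23 + 1 = 24.
Hasse bound: |24 − (19+1)| = |4| = 4 ≤ 2√19 ≈ 8.7178 ✓.


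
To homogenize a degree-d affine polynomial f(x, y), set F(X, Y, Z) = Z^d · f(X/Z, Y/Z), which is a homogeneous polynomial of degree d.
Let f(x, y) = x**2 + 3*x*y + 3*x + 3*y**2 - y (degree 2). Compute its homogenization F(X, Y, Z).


F(X, Y, Z) = X**2 + 3*X*Y + 3*X*Z + 3*Y**2 - Y*Z

deg(f) = 2.
Substitute x = X/Z, y = Y/Z into f, then multiply by Z^2.
  monomial 1·x^2·y^0 ↦ 1·X^2·Y^0·Z^0.
  monomial 3·x^1·y^1 ↦ 3·X^1·Y^1·Z^0.
  monomial 3·x^1·y^0 ↦ 3·X^1·Y^0·Z^1.
  monomial 3·x^0·y^2 ↦ 3·X^0·Y^2·Z^0.
  monomial -1·x^0·y^1 ↦ -1·X^0·Y^1·Z^1.
Collecting: F(X, Y, Z) = X**2 + 3*X*Y + 3*X*Z + 3*Y**2 - Y*Z.


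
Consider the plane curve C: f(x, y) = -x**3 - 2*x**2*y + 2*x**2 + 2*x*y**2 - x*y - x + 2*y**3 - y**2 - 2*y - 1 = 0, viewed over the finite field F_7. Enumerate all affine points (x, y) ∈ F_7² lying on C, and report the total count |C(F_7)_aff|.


Affine F_7-points: {(0, 2), (2, 3), (6, 3)}; count = 3.

For each of the 49 pairs (x, y) ∈ F_7², evaluate f(x, y) mod 7. Record the zeros.
  x = 0: [0↦6, 1↦5, 2↦0, 3↦3, 4↦5, 5↦4, 6↦5]  zeros at y ∈ {2}
  x = 1: [0↦6, 1↦4, 2↦2, 3↦5, 4↦4, 5↦4, 6↦3]  zeros at y ∈ ∅
  x = 2: [0↦4, 1↦4, 2↦1, 3↦0, 4↦6, 5↦3, 6↦3]  zeros at y ∈ {3}
  x = 3: [0↦1, 1↦6, 2↦5, 3↦3, 4↦5, 5↦2, 6↦6]  zeros at y ∈ ∅
  x = 4: [0↦5, 1↦4, 2↦1, 3↦1, 4↦2, 5↦2, 6↦6]  zeros at y ∈ ∅
  x = 5: [0↦3, 1↦6, 2↦4, 3↦2, 4↦5, 5↦4, 6↦4]  zeros at y ∈ ∅
  x = 6: [0↦3, 1↦6, 2↦1, 3↦0, 4↦1, 5↦2, 6↦1]  zeros at y ∈ {3}
Collecting zeros: affine points = {(0, 2), (2, 3), (6, 3)}.
Total count |C(F_7)_aff| = 3.


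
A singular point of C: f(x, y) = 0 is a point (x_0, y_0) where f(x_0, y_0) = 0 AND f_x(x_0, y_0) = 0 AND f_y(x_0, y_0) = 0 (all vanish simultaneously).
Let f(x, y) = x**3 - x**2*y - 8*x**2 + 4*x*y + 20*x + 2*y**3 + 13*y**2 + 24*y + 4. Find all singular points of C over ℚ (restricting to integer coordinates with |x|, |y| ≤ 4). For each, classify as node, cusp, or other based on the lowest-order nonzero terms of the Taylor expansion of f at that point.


Singular points: {(2, -2)}; classification: cusp.

Compute partial derivatives:
  f_x = 3*x**2 - 2*x*y - 16*x + 4*y + 20.
  f_y = -x**2 + 4*x + 6*y**2 + 26*y + 24.
Scan x_0 ∈ {−4, ..., 4}. For each x_0, f_y(x_0, y) is a polynomial in y; find its integer roots y ∈ {−4, ..., 4}, then test f_x and f at those candidates.
  x = -4: f_y(-4, y) = 6*y**2 + 26*y - 8; no integer root y with |y| ≤ 4.
  x = -3: f_y(-3, y) = 6*y**2 + 26*y + 3; no integer root y with |y| ≤ 4.
  x = -2: f_y(-2, y) = 6*y**2 + 26*y + 12; no integer root y with |y| ≤ 4.
  x = -1: f_y(-1, y) = 6*y**2 + 26*y + 19; no integer root y with |y| ≤ 4.
  x = 0: f_y(0, y) = 6*y**2 + 26*y + 24; vanishes at y ∈ {-3}. (0, -3): f_x = 8 ≠ 0.
  x = 1: f_y(1, y) = 6*y**2 + 26*y + 27; no integer root y with |y| ≤ 4.
  x = 2: f_y(2, y) = 6*y**2 + 26*y + 28; vanishes at y ∈ {-2}. (2, -2): f_x = 0, f = 0 — SINGULAR.
  x = 3: f_y(3, y) = 6*y**2 + 26*y + 27; no integer root y with |y| ≤ 4.
  x = 4: f_y(4, y) = 6*y**2 + 26*y + 24; vanishes at y ∈ {-3}. (4, -3): f_x = 16 ≠ 0.
Only singular point on the grid: (2, -2).
Classify: substitute x = 2 + u, y = -2 + v and expand: f = u**3 - u**2*v + 2*v**3 + v**2.
No constant or linear terms (consistent with a singular point). Quadratic part: v**2. Cubic part: u**3 - u**2*v + 2*v**3.
The quadratic part v**2 is a perfect square, so there is a single (double) tangent line v = 0, i.e. y = -2. Restricting the cubic part to that line (v = 0) leaves u**3 ≠ 0, so f is not divisible by v and the branch is v² ≈ -u**3 to lowest order — this is a cusp.
Classification: cusp.


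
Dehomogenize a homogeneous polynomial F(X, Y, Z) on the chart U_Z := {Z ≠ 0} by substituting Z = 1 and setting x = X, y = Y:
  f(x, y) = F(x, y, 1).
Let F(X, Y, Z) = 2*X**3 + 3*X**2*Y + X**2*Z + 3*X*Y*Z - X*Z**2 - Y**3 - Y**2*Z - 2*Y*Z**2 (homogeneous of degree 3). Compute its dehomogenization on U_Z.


f(x, y) = 2*x**3 + 3*x**2*y + x**2 + 3*x*y - x - y**3 - y**2 - 2*y

On U_Z we set Z = 1. Each monomial c·X^i·Y^j·Z^k in F becomes c·x^i·y^j·1^k = c·x^i·y^j.
Substituting Z = 1: F(X, Y, 1) = 2*x**3 + 3*x**2*y + x**2 + 3*x*y - x - y**3 - y**2 - 2*y.
Note: deg(f) ≤ deg(F) = 3; strict inequality happens when F is divisible by Z (lost terms).


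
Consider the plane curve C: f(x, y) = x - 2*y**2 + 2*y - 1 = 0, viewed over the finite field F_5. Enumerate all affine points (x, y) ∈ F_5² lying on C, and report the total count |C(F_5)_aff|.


Affine F_5-points: {(0, 2), (0, 4), (1, 0), (1, 1), (3, 3)}; count = 5.

For each of the 25 pairs (x, y) ∈ F_5², evaluate f(x, y) mod 5. Record the zeros.
  x = 0: [0↦4, 1↦4, 2↦0, 3↦2, 4↦0]  zeros at y ∈ {2, 4}
  x = 1: [0↦0, 1↦0, 2↦1, 3↦3, 4↦1]  zeros at y ∈ {0, 1}
  x = 2: [0↦1, 1↦1, 2↦2, 3↦4, 4↦2]  zeros at y ∈ ∅
  x = 3: [0↦2, 1↦2, 2↦3, 3↦0, 4↦3]  zeros at y ∈ {3}
  x = 4: [0↦3, 1↦3, 2↦4, 3↦1, 4↦4]  zeros at y ∈ ∅
Collecting zeros: affine points = {(0, 2), (0, 4), (1, 0), (1, 1), (3, 3)}.
Total count |C(F_5)_aff| = 5.


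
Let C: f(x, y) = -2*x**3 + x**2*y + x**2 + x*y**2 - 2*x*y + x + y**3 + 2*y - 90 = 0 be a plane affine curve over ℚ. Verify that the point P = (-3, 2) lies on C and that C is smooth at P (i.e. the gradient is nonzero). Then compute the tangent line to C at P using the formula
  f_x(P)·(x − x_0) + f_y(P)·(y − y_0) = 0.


Tangent line at P: -71*x + 17*y - 247 = 0.

Step 1: f(-3, 2) = 0, so P lies on C.
Step 2: partial derivatives
  f_x(x, y) = -6*x**2 + 2*x*y + 2*x + y**2 - 2*y + 1, f_y(x, y) = x**2 + 2*x*y - 2*x + 3*y**2 + 2.
  f_x(P) = -71, f_y(P) = 17 (gradient nonzero, so P is smooth).
Step 3: tangent line at P: -71·(x − -3) + 17·(y − 2) = 0.
Expanding: -71*x + 17*y - 247 = 0.


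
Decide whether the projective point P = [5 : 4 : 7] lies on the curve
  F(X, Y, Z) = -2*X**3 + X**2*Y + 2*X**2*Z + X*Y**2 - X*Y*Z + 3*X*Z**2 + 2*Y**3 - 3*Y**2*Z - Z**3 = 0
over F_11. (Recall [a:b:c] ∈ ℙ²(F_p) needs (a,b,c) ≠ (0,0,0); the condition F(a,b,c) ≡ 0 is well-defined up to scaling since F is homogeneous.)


F(5,4,7) ≡ 5 (mod 11); P is NOT on the curve.

Evaluate F(5, 4, 7) term-by-term (mod 11).
  -2*X**3 ↦ -2·125·1·1 = -250
  X**2*Y ↦ 1·25·4·1 = 100
  2*X**2*Z ↦ 2·25·1·7 = 350
  X*Y**2 ↦ 1·5·16·1 = 80
  -X*Y*Z ↦ -1·5·4·7 = -140
  3*X*Z**2 ↦ 3·5·1·49 = 735
  2*Y**3 ↦ 2·1·64·1 = 128
  -3*Y**2*Z ↦ -3·1·16·7 = -336
  -Z**3 ↦ -1·1·1·343 = -343
Sum: F(5, 4, 7) = (-250) + (100) + (350) + (80) + (-140) + (735) + (128) + (-336) + (-343) = 324.
Reducing mod 11: 324 ≡ 5 (mod 11).
Since F(a, b, c) ≡ 5 ≠ 0 (mod 11), P does NOT lie on the curve.


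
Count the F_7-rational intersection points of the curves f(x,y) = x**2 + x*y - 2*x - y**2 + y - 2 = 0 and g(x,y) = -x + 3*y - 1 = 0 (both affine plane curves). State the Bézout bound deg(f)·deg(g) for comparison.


Common zeros: {(2, 1), (5, 2)}; count = 2; Bézout bound = 2.

deg(f) = 2, deg(g) = 1, so Bézout bound = 2.
Scan x ∈ F_7. For each x, list the y ∈ F_7 with f(x, y) ≡ 0 and those with g(x, y) ≡ 0 (mod 7); the common zeros in that column are the intersection.
  x = 0: f ≡ 0 at y ∈ {4}; g ≡ 0 at y ∈ {5}; common: ∅.
  x = 1: f ≡ 0 at y ∈ ∅; g ≡ 0 at y ∈ {3}; common: ∅.
  x = 2: f ≡ 0 at y ∈ {1, 2}; g ≡ 0 at y ∈ {1}; common: {1}.
  x = 3: f ≡ 0 at y ∈ ∅; g ≡ 0 at y ∈ {6}; common: ∅.
  x = 4: f ≡ 0 at y ∈ {6}; g ≡ 0 at y ∈ {4}; common: ∅.
  x = 5: f ≡ 0 at y ∈ {2, 4}; g ≡ 0 at y ∈ {2}; common: {2}.
  x = 6: f ≡ 0 at y ∈ {1, 6}; g ≡ 0 at y ∈ {0}; common: ∅.
Collecting: common zeros = {(2, 1), (5, 2)}, so the count is 2.
Comparison with the Bézout bound: 2 ≤ 2 = deg(f)·deg(g), as expected for curves with no common component (the bound is attained).


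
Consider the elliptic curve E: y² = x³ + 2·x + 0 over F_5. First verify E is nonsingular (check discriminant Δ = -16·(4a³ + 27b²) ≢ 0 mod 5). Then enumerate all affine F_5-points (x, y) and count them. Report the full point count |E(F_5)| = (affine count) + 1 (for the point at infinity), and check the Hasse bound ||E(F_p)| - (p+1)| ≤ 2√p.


Affine points = {(0, 0)}; affine count = 1; |E(F_5)| = 2.

Discriminant check: Δ ∝ 4a³ + 27b² = 4·2³ + 27·0² = 4·8 + 27·0 ≡ 2 (mod 5). Nonzero ⇒ E is nonsingular.
For each x ∈ F_5, compute rhs = x³ + 2·x + 0 mod 5, then count y ∈ F_5 with y² ≡ rhs.
  x = 0: rhs = 0, matching y values: 0 (1 points).
  x = 1: rhs = 3, matching y values: none (0 points).
  x = 2: rhs = 2, matching y values: none (0 points).
  x = 3: rhs = 3, matching y values: none (0 points).
  x = 4: rhs = 2, matching y values: none (0 points).
Total affine count: 1.
Full point count |E(F_5)| = 1 + 1 = 2.
Hasse bound: |2 − (5+1)| = |-4| = 4 ≤ 2√5 ≈ 4.4721 ✓.


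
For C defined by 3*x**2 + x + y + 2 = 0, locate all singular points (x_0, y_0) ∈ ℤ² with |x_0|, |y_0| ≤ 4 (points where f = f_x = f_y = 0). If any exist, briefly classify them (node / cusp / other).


No singular points in the scanned grid; C is smooth there.

Compute partial derivatives:
  f_x = 6*x + 1.
  f_y = 1.
f_y = 1 is a nonzero constant, so f_y never vanishes: no point (x, y) can satisfy f = f_x = f_y = 0. In particular no (x, y) ∈ {−4, ..., 4}² is singular; the curve is smooth.


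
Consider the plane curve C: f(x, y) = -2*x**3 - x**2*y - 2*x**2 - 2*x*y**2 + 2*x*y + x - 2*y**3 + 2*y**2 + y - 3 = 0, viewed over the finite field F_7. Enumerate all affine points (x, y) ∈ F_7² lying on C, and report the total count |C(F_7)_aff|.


Affine F_7-points: {(0, 6), (1, 4), (2, 1), (3, 3), (5, 1), (6, 3)}; count = 6.

For each of the 49 pairs (x, y) ∈ F_7², evaluate f(x, y) mod 7. Record the zeros.
  x = 0: [0↦4, 1↦5, 2↦5, 3↦6, 4↦3, 5↦5, 6↦0]  zeros at y ∈ {6}
  x = 1: [0↦1, 1↦1, 2↦3, 3↦2, 4↦0, 5↦6, 6↦1]  zeros at y ∈ {4}
  x = 2: [0↦3, 1↦0, 2↦2, 3↦4, 4↦1, 5↦2, 6↦2]  zeros at y ∈ {1}
  x = 3: [0↦5, 1↦4, 2↦4, 3↦0, 4↦1, 5↦2, 6↦5]  zeros at y ∈ {3}
  x = 4: [0↦2, 1↦1, 2↦4, 3↦6, 4↦2, 5↦1, 6↦5]  zeros at y ∈ ∅
  x = 5: [0↦3, 1↦0, 2↦4, 3↦3, 4↦6, 5↦1, 6↦4]  zeros at y ∈ {1}
  x = 6: [0↦3, 1↦3, 2↦6, 3↦0, 4↦1, 5↦4, 6↦4]  zeros at y ∈ {3}
Collecting zeros: affine points = {(0, 6), (1, 4), (2, 1), (3, 3), (5, 1), (6, 3)}.
Total count |C(F_7)_aff| = 6.


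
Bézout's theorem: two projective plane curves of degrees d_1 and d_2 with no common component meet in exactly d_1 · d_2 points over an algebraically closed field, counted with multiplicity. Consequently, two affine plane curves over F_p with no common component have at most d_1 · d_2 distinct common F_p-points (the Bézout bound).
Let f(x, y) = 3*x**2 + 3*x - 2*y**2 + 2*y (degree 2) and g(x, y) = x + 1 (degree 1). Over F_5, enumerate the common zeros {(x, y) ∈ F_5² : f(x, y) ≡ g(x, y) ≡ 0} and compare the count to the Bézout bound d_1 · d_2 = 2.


Common zeros: {(4, 0), (4, 1)}; count = 2; Bézout bound = 2.

deg(f) = 2, deg(g) = 1, so Bézout bound = 2.
Scan x ∈ F_5. For each x, list the y ∈ F_5 with f(x, y) ≡ 0 and those with g(x, y) ≡ 0 (mod 5); the common zeros in that column are the intersection.
  x = 0: f ≡ 0 at y ∈ {0, 1}; g ≡ 0 at y ∈ ∅; common: ∅.
  x = 1: f ≡ 0 at y ∈ ∅; g ≡ 0 at y ∈ ∅; common: ∅.
  x = 2: f ≡ 0 at y ∈ ∅; g ≡ 0 at y ∈ ∅; common: ∅.
  x = 3: f ≡ 0 at y ∈ ∅; g ≡ 0 at y ∈ ∅; common: ∅.
  x = 4: f ≡ 0 at y ∈ {0, 1}; g ≡ 0 at y ∈ {0, 1, 2, 3, 4}; common: {0, 1}.
Collecting: common zeros = {(4, 0), (4, 1)}, so the count is 2.
Comparison with the Bézout bound: 2 ≤ 2 = deg(f)·deg(g), as expected for curves with no common component (the bound is attained).


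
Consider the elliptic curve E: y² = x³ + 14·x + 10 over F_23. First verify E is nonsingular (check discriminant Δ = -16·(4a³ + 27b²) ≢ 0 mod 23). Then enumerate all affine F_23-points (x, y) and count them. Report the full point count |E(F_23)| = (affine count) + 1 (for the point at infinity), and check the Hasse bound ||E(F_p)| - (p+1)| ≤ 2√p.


Affine points = {(1, 5), (1, 18), (2, 0), (8, 6), (8, 17), (10, 0), (11, 0), (14, 11), (14, 12), (16, 11), (16, 12), (17, 3), (17, 20), (22, 8), (22, 15)}; affine count = 15; |E(F_23)| = 16.

Discriminant check: Δ ∝ 4a³ + 27b² = 4·14³ + 27·10² = 4·2744 + 27·100 ≡ 14 (mod 23). Nonzero ⇒ E is nonsingular.
For each x ∈ F_23, compute rhs = x³ + 14·x + 10 mod 23, then count y ∈ F_23 with y² ≡ rhs.
  x = 0: rhs = 10, matching y values: none (0 points).
  x = 1: rhs = 2, matching y values: 5, 18 (2 points).
  x = 2: rhs = 0, matching y values: 0 (1 points).
  x = 3: rhs = 10, matching y values: none (0 points).
  x = 4: rhs = 15, matching y values: none (0 points).
  x = 5: rhs = 21, matching y values: none (0 points).
  x = 6: rhs = 11, matching y values: none (0 points).
  x = 7: rhs = 14, matching y values: none (0 points).
  x = 8: rhs = 13, matching y values: 6, 17 (2 points).
  x = 9: rhs = 14, matching y values: none (0 points).
  x = 10: rhs = 0, matching y values: 0 (1 points).
  x = 11: rhs = 0, matching y values: 0 (1 points).
  x = 12: rhs = 20, matching y values: none (0 points).
  x = 13: rhs = 20, matching y values: none (0 points).
  x = 14: rhs = 6, matching y values: 11, 12 (2 points).
  x = 15: rhs = 7, matching y values: none (0 points).
  x = 16: rhs = 6, matching y values: 11, 12 (2 points).
  x = 17: rhs = 9, matching y values: 3, 20 (2 points).
  x = 18: rhs = 22, matching y values: none (0 points).
  x = 19: rhs = 5, matching y values: none (0 points).
  x = 20: rhs = 10, matching y values: none (0 points).
  x = 21: rhs = 20, matching y values: none (0 points).
  x = 22: rhs = 18, matching y values: 8, 15 (2 points).
Total affine count: 15.
Full point count |E(F_23)| = 15 + 1 = 16.
Hasse bound: |16 − (23+1)| = |-8| = 8 ≤ 2√23 ≈ 9.5917 ✓.


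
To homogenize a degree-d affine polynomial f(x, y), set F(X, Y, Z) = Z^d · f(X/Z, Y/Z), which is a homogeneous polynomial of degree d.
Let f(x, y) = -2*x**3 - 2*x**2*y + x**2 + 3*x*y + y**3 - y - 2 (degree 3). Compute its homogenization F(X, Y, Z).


F(X, Y, Z) = -2*X**3 - 2*X**2*Y + X**2*Z + 3*X*Y*Z + Y**3 - Y*Z**2 - 2*Z**3

deg(f) = 3.
Substitute x = X/Z, y = Y/Z into f, then multiply by Z^3.
  monomial -2·x^3·y^0 ↦ -2·X^3·Y^0·Z^0.
  monomial -2·x^2·y^1 ↦ -2·X^2·Y^1·Z^0.
  monomial 1·x^2·y^0 ↦ 1·X^2·Y^0·Z^1.
  monomial 3·x^1·y^1 ↦ 3·X^1·Y^1·Z^1.
  monomial 1·x^0·y^3 ↦ 1·X^0·Y^3·Z^0.
  monomial -1·x^0·y^1 ↦ -1·X^0·Y^1·Z^2.
  monomial -2·x^0·y^0 ↦ -2·X^0·Y^0·Z^3.
Collecting: F(X, Y, Z) = -2*X**3 - 2*X**2*Y + X**2*Z + 3*X*Y*Z + Y**3 - Y*Z**2 - 2*Z**3.


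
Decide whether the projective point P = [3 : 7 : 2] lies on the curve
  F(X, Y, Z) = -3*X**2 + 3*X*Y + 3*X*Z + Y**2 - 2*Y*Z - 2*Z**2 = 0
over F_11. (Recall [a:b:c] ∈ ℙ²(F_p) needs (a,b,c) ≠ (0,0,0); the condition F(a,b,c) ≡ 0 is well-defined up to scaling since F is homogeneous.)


F(3,7,2) ≡ 1 (mod 11); P is NOT on the curve.

Evaluate F(3, 7, 2) term-by-term (mod 11).
  -3*X**2 ↦ -3·9·1·1 = -27
  3*X*Y ↦ 3·3·7·1 = 63
  3*X*Z ↦ 3·3·1·2 = 18
  Y**2 ↦ 1·1·49·1 = 49
  -2*Y*Z ↦ -2·1·7·2 = -28
  -2*Z**2 ↦ -2·1·1·4 = -8
Sum: F(3, 7, 2) = (-27) + (63) + (18) + (49) + (-28) + (-8) = 67.
Reducing mod 11: 67 ≡ 1 (mod 11).
Since F(a, b, c) ≡ 1 ≠ 0 (mod 11), P does NOT lie on the curve.


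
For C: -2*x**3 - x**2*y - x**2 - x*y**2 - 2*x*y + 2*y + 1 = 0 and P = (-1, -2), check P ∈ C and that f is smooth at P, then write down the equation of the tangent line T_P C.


Tangent line at P: -8*x - y - 10 = 0.

Step 1: f(-1, -2) = 0, so P lies on C.
Step 2: partial derivatives
  f_x(x, y) = -6*x**2 - 2*x*y - 2*x - y**2 - 2*y, f_y(x, y) = -x**2 - 2*x*y - 2*x + 2.
  f_x(P) = -8, f_y(P) = -1 (gradient nonzero, so P is smooth).
Step 3: tangent line at P: -8·(x − -1) + -1·(y − -2) = 0.
Expanding: -8*x - y - 10 = 0.


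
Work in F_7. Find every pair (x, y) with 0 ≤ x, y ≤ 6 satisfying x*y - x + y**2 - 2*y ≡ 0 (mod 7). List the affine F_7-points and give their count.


Affine F_7-points: {(0, 0), (0, 2), (2, 3), (2, 4), (5, 5), (5, 6)}; count = 6.

For each of the 49 pairs (x, y) ∈ F_7², evaluate f(x, y) mod 7. Record the zeros.
  x = 0: [0↦0, 1↦6, 2↦0, 3↦3, 4↦1, 5↦1, 6↦3]  zeros at y ∈ {0, 2}
  x = 1: [0↦6, 1↦6, 2↦1, 3↦5, 4↦4, 5↦5, 6↦1]  zeros at y ∈ ∅
  x = 2: [0↦5, 1↦6, 2↦2, 3↦0, 4↦0, 5↦2, 6↦6]  zeros at y ∈ {3, 4}
  x = 3: [0↦4, 1↦6, 2↦3, 3↦2, 4↦3, 5↦6, 6↦4]  zeros at y ∈ ∅
  x = 4: [0↦3, 1↦6, 2↦4, 3↦4, 4↦6, 5↦3, 6↦2]  zeros at y ∈ ∅
  x = 5: [0↦2, 1↦6, 2↦5, 3↦6, 4↦2, 5↦0, 6↦0]  zeros at y ∈ {5, 6}
  x = 6: [0↦1, 1↦6, 2↦6, 3↦1, 4↦5, 5↦4, 6↦5]  zeros at y ∈ ∅
Collecting zeros: affine points = {(0, 0), (0, 2), (2, 3), (2, 4), (5, 5), (5, 6)}.
Total count |C(F_7)_aff| = 6.


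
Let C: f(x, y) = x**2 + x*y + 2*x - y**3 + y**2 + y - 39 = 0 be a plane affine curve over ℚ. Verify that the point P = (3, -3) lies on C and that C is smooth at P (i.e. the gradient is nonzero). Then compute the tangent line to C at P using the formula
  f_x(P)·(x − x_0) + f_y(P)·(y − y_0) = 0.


Tangent line at P: 5*x - 29*y - 102 = 0.

Step 1: f(3, -3) = 0, so P lies on C.
Step 2: partial derivatives
  f_x(x, y) = 2*x + y + 2, f_y(x, y) = x - 3*y**2 + 2*y + 1.
  f_x(P) = 5, f_y(P) = -29 (gradient nonzero, so P is smooth).
Step 3: tangent line at P: 5·(x − 3) + -29·(y − -3) = 0.
Expanding: 5*x - 29*y - 102 = 0.


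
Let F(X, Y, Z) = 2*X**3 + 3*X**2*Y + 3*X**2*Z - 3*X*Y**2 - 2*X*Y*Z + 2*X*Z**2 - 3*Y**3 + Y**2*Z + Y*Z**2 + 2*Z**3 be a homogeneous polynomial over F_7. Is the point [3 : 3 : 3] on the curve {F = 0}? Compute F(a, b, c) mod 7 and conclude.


F(3,3,3) ≡ 1 (mod 7); P is NOT on the curve.

Evaluate F(3, 3, 3) term-by-term (mod 7).
  2*X**3 ↦ 2·27·1·1 = 54
  3*X**2*Y ↦ 3·9·3·1 = 81
  3*X**2*Z ↦ 3·9·1·3 = 81
  -3*X*Y**2 ↦ -3·3·9·1 = -81
  -2*X*Y*Z ↦ -2·3·3·3 = -54
  2*X*Z**2 ↦ 2·3·1·9 = 54
  -3*Y**3 ↦ -3·1·27·1 = -81
  Y**2*Z ↦ 1·1·9·3 = 27
  Y*Z**2 ↦ 1·1·3·9 = 27
  2*Z**3 ↦ 2·1·1·27 = 54
Sum: F(3, 3, 3) = (54) + (81) + (81) + (-81) + (-54) + (54) + (-81) + (27) + (27) + (54) = 162.
Reducing mod 7: 162 ≡ 1 (mod 7).
Since F(a, b, c) ≡ 1 ≠ 0 (mod 7), P does NOT lie on the curve.


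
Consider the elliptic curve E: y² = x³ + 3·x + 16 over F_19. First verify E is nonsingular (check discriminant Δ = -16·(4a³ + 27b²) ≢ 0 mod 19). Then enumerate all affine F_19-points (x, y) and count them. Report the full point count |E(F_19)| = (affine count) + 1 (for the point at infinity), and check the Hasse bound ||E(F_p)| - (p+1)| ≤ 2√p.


Affine points = {(0, 4), (0, 15), (1, 1), (1, 18), (2, 7), (2, 12), (4, 4), (4, 15), (5, 2), (5, 17), (7, 0), (8, 1), (8, 18), (10, 1), (10, 18), (14, 3), (14, 16), (15, 4), (15, 15)}; affine count = 19; |E(F_19)| = 20.

Discriminant check: Δ ∝ 4a³ + 27b² = 4·3³ + 27·16² = 4·27 + 27·256 ≡ 9 (mod 19). Nonzero ⇒ E is nonsingular.
For each x ∈ F_19, compute rhs = x³ + 3·x + 16 mod 19, then count y ∈ F_19 with y² ≡ rhs.
  x = 0: rhs = 16, matching y values: 4, 15 (2 points).
  x = 1: rhs = 1, matching y values: 1, 18 (2 points).
  x = 2: rhs = 11, matching y values: 7, 12 (2 points).
  x = 3: rhs = 14, matching y values: none (0 points).
  x = 4: rhs = 16, matching y values: 4, 15 (2 points).
  x = 5: rhs = 4, matching y values: 2, 17 (2 points).
  x = 6: rhs = 3, matching y values: none (0 points).
  x = 7: rhs = 0, matching y values: 0 (1 points).
  x = 8: rhs = 1, matching y values: 1, 18 (2 points).
  x = 9: rhs = 12, matching y values: none (0 points).
  x = 10: rhs = 1, matching y values: 1, 18 (2 points).
  x = 11: rhs = 12, matching y values: none (0 points).
  x = 12: rhs = 13, matching y values: none (0 points).
  x = 13: rhs = 10, matching y values: none (0 points).
  x = 14: rhs = 9, matching y values: 3, 16 (2 points).
  x = 15: rhs = 16, matching y values: 4, 15 (2 points).
  x = 16: rhs = 18, matching y values: none (0 points).
  x = 17: rhs = 2, matching y values: none (0 points).
  x = 18: rhs = 12, matching y values: none (0 points).
Total affine count: 19.
Full point count |E(F_19)| = 19 + 1 = 20.
Hasse bound: |20 − (19+1)| = |0| = 0 ≤ 2√19 ≈ 8.7178 ✓.


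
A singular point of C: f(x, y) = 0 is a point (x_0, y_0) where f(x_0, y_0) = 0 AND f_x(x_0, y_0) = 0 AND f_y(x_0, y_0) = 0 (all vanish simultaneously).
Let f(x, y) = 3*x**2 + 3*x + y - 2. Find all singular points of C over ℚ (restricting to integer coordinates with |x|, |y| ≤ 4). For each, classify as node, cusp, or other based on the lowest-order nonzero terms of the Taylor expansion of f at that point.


No singular points in the scanned grid; C is smooth there.

Compute partial derivatives:
  f_x = 6*x + 3.
  f_y = 1.
f_y = 1 is a nonzero constant, so f_y never vanishes: no point (x, y) can satisfy f = f_x = f_y = 0. In particular no (x, y) ∈ {−4, ..., 4}² is singular; the curve is smooth.


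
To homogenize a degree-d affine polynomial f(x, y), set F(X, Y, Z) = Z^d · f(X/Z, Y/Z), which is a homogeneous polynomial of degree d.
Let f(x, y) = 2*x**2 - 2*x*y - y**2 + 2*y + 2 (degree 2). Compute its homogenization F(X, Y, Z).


F(X, Y, Z) = 2*X**2 - 2*X*Y - Y**2 + 2*Y*Z + 2*Z**2

deg(f) = 2.
Substitute x = X/Z, y = Y/Z into f, then multiply by Z^2.
  monomial 2·x^2·y^0 ↦ 2·X^2·Y^0·Z^0.
  monomial -2·x^1·y^1 ↦ -2·X^1·Y^1·Z^0.
  monomial -1·x^0·y^2 ↦ -1·X^0·Y^2·Z^0.
  monomial 2·x^0·y^1 ↦ 2·X^0·Y^1·Z^1.
  monomial 2·x^0·y^0 ↦ 2·X^0·Y^0·Z^2.
Collecting: F(X, Y, Z) = 2*X**2 - 2*X*Y - Y**2 + 2*Y*Z + 2*Z**2.


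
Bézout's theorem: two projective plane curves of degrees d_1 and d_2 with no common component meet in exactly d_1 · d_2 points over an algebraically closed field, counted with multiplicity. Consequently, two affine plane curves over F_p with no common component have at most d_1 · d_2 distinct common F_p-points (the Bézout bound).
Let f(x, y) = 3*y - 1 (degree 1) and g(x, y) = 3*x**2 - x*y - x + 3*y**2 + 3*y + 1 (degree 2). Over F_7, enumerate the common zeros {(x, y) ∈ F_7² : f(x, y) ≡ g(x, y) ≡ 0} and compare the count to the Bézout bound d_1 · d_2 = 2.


Common zeros: {(0, 5), (2, 5)}; count = 2; Bézout bound = 2.

deg(f) = 1, deg(g) = 2, so Bézout bound = 2.
Scan x ∈ F_7. For each x, list the y ∈ F_7 with f(x, y) ≡ 0 and those with g(x, y) ≡ 0 (mod 7); the common zeros in that column are the intersection.
  x = 0: f ≡ 0 at y ∈ {5}; g ≡ 0 at y ∈ {1, 5}; common: {5}.
  x = 1: f ≡ 0 at y ∈ {5}; g ≡ 0 at y ∈ ∅; common: ∅.
  x = 2: f ≡ 0 at y ∈ {5}; g ≡ 0 at y ∈ {4, 5}; common: {5}.
  x = 3: f ≡ 0 at y ∈ {5}; g ≡ 0 at y ∈ {1, 6}; common: ∅.
  x = 4: f ≡ 0 at y ∈ {5}; g ≡ 0 at y ∈ {6}; common: ∅.
  x = 5: f ≡ 0 at y ∈ {5}; g ≡ 0 at y ∈ ∅; common: ∅.
  x = 6: f ≡ 0 at y ∈ {5}; g ≡ 0 at y ∈ ∅; common: ∅.
Collecting: common zeros = {(0, 5), (2, 5)}, so the count is 2.
Comparison with the Bézout bound: 2 ≤ 2 = deg(f)·deg(g), as expected for curves with no common component (the bound is attained).


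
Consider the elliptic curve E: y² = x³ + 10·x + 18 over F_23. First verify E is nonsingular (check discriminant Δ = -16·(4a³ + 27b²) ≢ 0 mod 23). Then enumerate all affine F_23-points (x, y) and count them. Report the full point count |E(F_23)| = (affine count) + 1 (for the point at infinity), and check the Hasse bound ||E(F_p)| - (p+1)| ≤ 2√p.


Affine points = {(0, 8), (0, 15), (1, 11), (1, 12), (2, 0), (3, 11), (3, 12), (5, 3), (5, 20), (6, 8), (6, 15), (8, 9), (8, 14), (9, 3), (9, 20), (12, 7), (12, 16), (14, 2), (14, 21), (15, 1), (15, 22), (17, 8), (17, 15), (18, 2), (18, 21), (19, 11), (19, 12), (21, 6), (21, 17)}; affine count = 29; |E(F_23)| = 30.

Discriminant check: Δ ∝ 4a³ + 27b² = 4·10³ + 27·18² = 4·1000 + 27·324 ≡ 6 (mod 23). Nonzero ⇒ E is nonsingular.
For each x ∈ F_23, compute rhs = x³ + 10·x + 18 mod 23, then count y ∈ F_23 with y² ≡ rhs.
  x = 0: rhs = 18, matching y values: 8, 15 (2 points).
  x = 1: rhs = 6, matching y values: 11, 12 (2 points).
  x = 2: rhs = 0, matching y values: 0 (1 points).
  x = 3: rhs = 6, matching y values: 11, 12 (2 points).
  x = 4: rhs = 7, matching y values: none (0 points).
  x = 5: rhs = 9, matching y values: 3, 20 (2 points).
  x = 6: rhs = 18, matching y values: 8, 15 (2 points).
  x = 7: rhs = 17, matching y values: none (0 points).
  x = 8: rhs = 12, matching y values: 9, 14 (2 points).
  x = 9: rhs = 9, matching y values: 3, 20 (2 points).
  x = 10: rhs = 14, matching y values: none (0 points).
  x = 11: rhs = 10, matching y values: none (0 points).
  x = 12: rhs = 3, matching y values: 7, 16 (2 points).
  x = 13: rhs = 22, matching y values: none (0 points).
  x = 14: rhs = 4, matching y values: 2, 21 (2 points).
  x = 15: rhs = 1, matching y values: 1, 22 (2 points).
  x = 16: rhs = 19, matching y values: none (0 points).
  x = 17: rhs = 18, matching y values: 8, 15 (2 points).
  x = 18: rhs = 4, matching y values: 2, 21 (2 points).
  x = 19: rhs = 6, matching y values: 11, 12 (2 points).
  x = 20: rhs = 7, matching y values: none (0 points).
  x = 21: rhs = 13, matching y values: 6, 17 (2 points).
  x = 22: rhs = 7, matching y values: none (0 points).
Total affine count: 29.
Full point count |E(F_23)| = 29 + 1 = 30.
Hasse bound: |30 − (23+1)| = |6| = 6 ≤ 2√23 ≈ 9.5917 ✓.


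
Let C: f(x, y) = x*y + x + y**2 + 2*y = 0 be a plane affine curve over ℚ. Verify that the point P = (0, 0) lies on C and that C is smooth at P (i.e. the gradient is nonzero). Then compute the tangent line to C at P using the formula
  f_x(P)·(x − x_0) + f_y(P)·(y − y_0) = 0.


Tangent line at P: x + 2*y = 0.

Step 1: f(0, 0) = 0, so P lies on C.
Step 2: partial derivatives
  f_x(x, y) = y + 1, f_y(x, y) = x + 2*y + 2.
  f_x(P) = 1, f_y(P) = 2 (gradient nonzero, so P is smooth).
Step 3: tangent line at P: 1·(x − 0) + 2·(y − 0) = 0.
Expanding: x + 2*y = 0.


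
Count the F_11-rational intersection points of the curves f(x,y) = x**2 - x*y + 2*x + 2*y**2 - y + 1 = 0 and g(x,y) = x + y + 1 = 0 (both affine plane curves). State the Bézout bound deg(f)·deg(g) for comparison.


Common zeros: {(10, 0)}; count = 1; Bézout bound = 2.

deg(f) = 2, deg(g) = 1, so Bézout bound = 2.
Scan x ∈ F_11. For each x, list the y ∈ F_11 with f(x, y) ≡ 0 and those with g(x, y) ≡ 0 (mod 11); the common zeros in that column are the intersection.
  x = 0: f ≡ 0 at y ∈ {8, 9}; g ≡ 0 at y ∈ {10}; common: ∅.
  x = 1: f ≡ 0 at y ∈ {5, 7}; g ≡ 0 at y ∈ {9}; common: ∅.
  x = 2: f ≡ 0 at y ∈ {2, 5}; g ≡ 0 at y ∈ {8}; common: ∅.
  x = 3: f ≡ 0 at y ∈ {3, 10}; g ≡ 0 at y ∈ {7}; common: ∅.
  x = 4: f ≡ 0 at y ∈ {1, 7}; g ≡ 0 at y ∈ {6}; common: ∅.
  x = 5: f ≡ 0 at y ∈ {4, 10}; g ≡ 0 at y ∈ {5}; common: ∅.
  x = 6: f ≡ 0 at y ∈ {1, 8}; g ≡ 0 at y ∈ {4}; common: ∅.
  x = 7: f ≡ 0 at y ∈ {6, 9}; g ≡ 0 at y ∈ {3}; common: ∅.
  x = 8: f ≡ 0 at y ∈ {4, 6}; g ≡ 0 at y ∈ {2}; common: ∅.
  x = 9: f ≡ 0 at y ∈ {2, 3}; g ≡ 0 at y ∈ {1}; common: ∅.
  x = 10: f ≡ 0 at y ∈ {0}; g ≡ 0 at y ∈ {0}; common: {0}.
Collecting: common zeros = {(10, 0)}, so the count is 1.
Comparison with the Bézout bound: 1 ≤ 2 = deg(f)·deg(g), as expected for curves with no common component (the affine F_11-count falls short of the bound because intersections may lie at infinity, over extension fields, or carry multiplicity).


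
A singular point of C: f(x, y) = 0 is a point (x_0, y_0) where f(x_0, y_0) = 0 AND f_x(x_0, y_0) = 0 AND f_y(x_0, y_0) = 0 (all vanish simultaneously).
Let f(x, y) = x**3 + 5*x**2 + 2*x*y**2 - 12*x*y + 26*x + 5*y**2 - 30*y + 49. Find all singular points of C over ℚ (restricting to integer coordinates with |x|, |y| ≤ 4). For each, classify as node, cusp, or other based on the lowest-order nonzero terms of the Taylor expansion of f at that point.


Singular points: {(-2, 3)}; classification: node.

Compute partial derivatives:
  f_x = 3*x**2 + 10*x + 2*y**2 - 12*y + 26.
  f_y = 4*x*y - 12*x + 10*y - 30.
Scan x_0 ∈ {−4, ..., 4}. For each x_0, f_y(x_0, y) is a polynomial in y; find its integer roots y ∈ {−4, ..., 4}, then test f_x and f at those candidates.
  x = -4: f_y(-4, y) = 18 - 6*y; vanishes at y ∈ {3}. (-4, 3): f_x = 16 ≠ 0.
  x = -3: f_y(-3, y) = 6 - 2*y; vanishes at y ∈ {3}. (-3, 3): f_x = 5 ≠ 0.
  x = -2: f_y(-2, y) = 2*y - 6; vanishes at y ∈ {3}. (-2, 3): f_x = 0, f = 0 — SINGULAR.
  x = -1: f_y(-1, y) = 6*y - 18; vanishes at y ∈ {3}. (-1, 3): f_x = 1 ≠ 0.
  x = 0: f_y(0, y) = 10*y - 30; vanishes at y ∈ {3}. (0, 3): f_x = 8 ≠ 0.
  x = 1: f_y(1, y) = 14*y - 42; vanishes at y ∈ {3}. (1, 3): f_x = 21 ≠ 0.
  x = 2: f_y(2, y) = 18*y - 54; vanishes at y ∈ {3}. (2, 3): f_x = 40 ≠ 0.
  x = 3: f_y(3, y) = 22*y - 66; vanishes at y ∈ {3}. (3, 3): f_x = 65 ≠ 0.
  x = 4: f_y(4, y) = 26*y - 78; vanishes at y ∈ {3}. (4, 3): f_x = 96 ≠ 0.
Only singular point on the grid: (-2, 3).
Classify: substitute x = -2 + u, y = 3 + v and expand: f = u**3 - u**2 + 2*u*v**2 + v**2.
No constant or linear terms (consistent with a singular point). Quadratic part: -u**2 + v**2. Cubic part: u**3 + 2*u*v**2.
The quadratic part v**2 - u**2 = (v − u)(v + u) splits into two distinct linear factors, so there are two distinct tangent lines y − 3 = ±(x − -2) — this is a node (ordinary double point).
Classification: node.


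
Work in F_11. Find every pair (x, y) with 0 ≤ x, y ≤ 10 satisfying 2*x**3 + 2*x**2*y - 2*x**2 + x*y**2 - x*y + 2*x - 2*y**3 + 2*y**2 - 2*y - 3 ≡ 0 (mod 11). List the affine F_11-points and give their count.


Affine F_11-points: {(0, 7), (2, 5), (2, 9), (2, 10), (3, 1), (3, 8), (3, 10), (5, 4), (5, 7), (5, 9), (7, 9), (8, 10)}; count = 12.

For each of the 121 pairs (x, y) ∈ F_11², evaluate f(x, y) mod 11. Record the zeros.
  x = 0: [0↦8, 1↦6, 2↦7, 3↦10, 4↦3, 5↦7, 6↦10, 7↦0, 8↦9, 9↦3, 10↦3]  zeros at y ∈ {7}
  x = 1: [0↦10, 1↦10, 2↦4, 3↦2, 4↦3, 5↦6, 6↦10, 7↦3, 8↦6, 9↦7, 10↦5]  zeros at y ∈ ∅
  x = 2: [0↦9, 1↦4, 2↦6, 3↦3, 4↦5, 5↦0, 6↦9, 7↦9, 8↦10, 9↦0, 10↦0]  zeros at y ∈ {5, 9, 10}
  x = 3: [0↦6, 1↦0, 2↦3, 3↦3, 4↦10, 5↦1, 6↦8, 7↦8, 8↦0, 9↦5, 10↦0]  zeros at y ∈ {1, 8, 10}
  x = 4: [0↦2, 1↦10, 2↦7, 3↦3, 4↦8, 5↦10, 6↦8, 7↦1, 8↦10, 9↦1, 10↦6]  zeros at y ∈ ∅
  x = 5: [0↦9, 1↦2, 2↦8, 3↦4, 4↦0, 5↦6, 6↦10, 7↦0, 8↦8, 9↦0, 10↦8]  zeros at y ∈ {4, 7, 9}
  x = 6: [0↦6, 1↦10, 2↦7, 3↦7, 4↦9, 5↦1, 6↦4, 7↦6, 8↦6, 9↦3, 10↦7]  zeros at y ∈ ∅
  x = 7: [0↦5, 1↦2, 2↦5, 3↦2, 4↦3, 5↦7, 6↦2, 7↦9, 8↦5, 9↦0, 10↦4]  zeros at y ∈ {9}
  x = 8: [0↦7, 1↦1, 2↦3, 3↦1, 4↦5, 5↦3, 6↦5, 7↦10, 8↦6, 9↦3, 10↦0]  zeros at y ∈ {10}
  x = 9: [0↦2, 1↦8, 2↦2, 3↦5, 4↦5, 5↦1, 6↦3, 7↦10, 8↦10, 9↦2, 10↦7]  zeros at y ∈ ∅
  x = 10: [0↦2, 1↦2, 2↦3, 3↦4, 4↦4, 5↦2, 6↦8, 7↦10, 8↦7, 9↦9, 10↦4]  zeros at y ∈ ∅
Collecting zeros: affine points = {(0, 7), (2, 5), (2, 9), (2, 10), (3, 1), (3, 8), (3, 10), (5, 4), (5, 7), (5, 9), (7, 9), (8, 10)}.
Total count |C(F_11)_aff| = 12.


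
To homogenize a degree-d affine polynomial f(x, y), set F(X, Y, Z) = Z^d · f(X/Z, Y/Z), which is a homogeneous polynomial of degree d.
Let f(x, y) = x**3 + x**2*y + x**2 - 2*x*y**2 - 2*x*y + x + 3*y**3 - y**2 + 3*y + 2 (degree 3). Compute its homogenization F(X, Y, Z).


F(X, Y, Z) = X**3 + X**2*Y + X**2*Z - 2*X*Y**2 - 2*X*Y*Z + X*Z**2 + 3*Y**3 - Y**2*Z + 3*Y*Z**2 + 2*Z**3

deg(f) = 3.
Substitute x = X/Z, y = Y/Z into f, then multiply by Z^3.
  monomial 1·x^3·y^0 ↦ 1·X^3·Y^0·Z^0.
  monomial 1·x^2·y^1 ↦ 1·X^2·Y^1·Z^0.
  monomial 1·x^2·y^0 ↦ 1·X^2·Y^0·Z^1.
  monomial -2·x^1·y^2 ↦ -2·X^1·Y^2·Z^0.
  monomial -2·x^1·y^1 ↦ -2·X^1·Y^1·Z^1.
  monomial 1·x^1·y^0 ↦ 1·X^1·Y^0·Z^2.
  monomial 3·x^0·y^3 ↦ 3·X^0·Y^3·Z^0.
  monomial -1·x^0·y^2 ↦ -1·X^0·Y^2·Z^1.
  monomial 3·x^0·y^1 ↦ 3·X^0·Y^1·Z^2.
  monomial 2·x^0·y^0 ↦ 2·X^0·Y^0·Z^3.
Collecting: F(X, Y, Z) = X**3 + X**2*Y + X**2*Z - 2*X*Y**2 - 2*X*Y*Z + X*Z**2 + 3*Y**3 - Y**2*Z + 3*Y*Z**2 + 2*Z**3.


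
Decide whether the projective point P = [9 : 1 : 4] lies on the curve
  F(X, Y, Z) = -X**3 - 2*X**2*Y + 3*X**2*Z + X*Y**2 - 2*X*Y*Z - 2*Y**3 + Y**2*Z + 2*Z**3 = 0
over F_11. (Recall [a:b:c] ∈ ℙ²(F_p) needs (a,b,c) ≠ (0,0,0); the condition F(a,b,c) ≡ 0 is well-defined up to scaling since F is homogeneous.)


F(9,1,4) ≡ 5 (mod 11); P is NOT on the curve.

Evaluate F(9, 1, 4) term-by-term (mod 11).
  -X**3 ↦ -1·729·1·1 = -729
  -2*X**2*Y ↦ -2·81·1·1 = -162
  3*X**2*Z ↦ 3·81·1·4 = 972
  X*Y**2 ↦ 1·9·1·1 = 9
  -2*X*Y*Z ↦ -2·9·1·4 = -72
  -2*Y**3 ↦ -2·1·1·1 = -2
  Y**2*Z ↦ 1·1·1·4 = 4
  2*Z**3 ↦ 2·1·1·64 = 128
Sum: F(9, 1, 4) = (-729) + (-162) + (972) + (9) + (-72) + (-2) + (4) + (128) = 148.
Reducing mod 11: 148 ≡ 5 (mod 11).
Since F(a, b, c) ≡ 5 ≠ 0 (mod 11), P does NOT lie on the curve.


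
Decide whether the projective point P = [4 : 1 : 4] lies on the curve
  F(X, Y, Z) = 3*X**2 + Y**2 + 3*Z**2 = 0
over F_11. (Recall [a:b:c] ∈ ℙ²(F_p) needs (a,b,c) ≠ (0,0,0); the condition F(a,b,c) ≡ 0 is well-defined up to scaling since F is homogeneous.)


F(4,1,4) ≡ 9 (mod 11); P is NOT on the curve.

Evaluate F(4, 1, 4) term-by-term (mod 11).
  3*X**2 ↦ 3·16·1·1 = 48
  Y**2 ↦ 1·1·1·1 = 1
  3*Z**2 ↦ 3·1·1·16 = 48
Sum: F(4, 1, 4) = (48) + (1) + (48) = 97.
Reducing mod 11: 97 ≡ 9 (mod 11).
Since F(a, b, c) ≡ 9 ≠ 0 (mod 11), P does NOT lie on the curve.


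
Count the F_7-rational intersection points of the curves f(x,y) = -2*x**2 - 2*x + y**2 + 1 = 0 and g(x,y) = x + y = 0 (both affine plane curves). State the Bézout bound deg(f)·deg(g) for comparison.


Common zeros: {(2, 5), (3, 4)}; count = 2; Bézout bound = 2.

deg(f) = 2, deg(g) = 1, so Bézout bound = 2.
Scan x ∈ F_7. For each x, list the y ∈ F_7 with f(x, y) ≡ 0 and those with g(x, y) ≡ 0 (mod 7); the common zeros in that column are the intersection.
  x = 0: f ≡ 0 at y ∈ ∅; g ≡ 0 at y ∈ {0}; common: ∅.
  x = 1: f ≡ 0 at y ∈ ∅; g ≡ 0 at y ∈ {6}; common: ∅.
  x = 2: f ≡ 0 at y ∈ {2, 5}; g ≡ 0 at y ∈ {5}; common: {5}.
  x = 3: f ≡ 0 at y ∈ {3, 4}; g ≡ 0 at y ∈ {4}; common: {4}.
  x = 4: f ≡ 0 at y ∈ {2, 5}; g ≡ 0 at y ∈ {3}; common: ∅.
  x = 5: f ≡ 0 at y ∈ ∅; g ≡ 0 at y ∈ {2}; common: ∅.
  x = 6: f ≡ 0 at y ∈ ∅; g ≡ 0 at y ∈ {1}; common: ∅.
Collecting: common zeros = {(2, 5), (3, 4)}, so the count is 2.
Comparison with the Bézout bound: 2 ≤ 2 = deg(f)·deg(g), as expected for curves with no common component (the bound is attained).


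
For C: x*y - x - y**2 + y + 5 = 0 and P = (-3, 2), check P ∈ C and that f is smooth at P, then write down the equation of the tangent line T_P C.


Tangent line at P: x - 6*y + 15 = 0.

Step 1: f(-3, 2) = 0, so P lies on C.
Step 2: partial derivatives
  f_x(x, y) = y - 1, f_y(x, y) = x - 2*y + 1.
  f_x(P) = 1, f_y(P) = -6 (gradient nonzero, so P is smooth).
Step 3: tangent line at P: 1·(x − -3) + -6·(y − 2) = 0.
Expanding: x - 6*y + 15 = 0.


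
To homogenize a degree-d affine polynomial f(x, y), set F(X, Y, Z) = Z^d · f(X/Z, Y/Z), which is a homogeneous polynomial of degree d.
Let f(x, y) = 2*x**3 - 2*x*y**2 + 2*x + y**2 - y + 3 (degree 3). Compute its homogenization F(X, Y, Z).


F(X, Y, Z) = 2*X**3 - 2*X*Y**2 + 2*X*Z**2 + Y**2*Z - Y*Z**2 + 3*Z**3

deg(f) = 3.
Substitute x = X/Z, y = Y/Z into f, then multiply by Z^3.
  monomial 2·x^3·y^0 ↦ 2·X^3·Y^0·Z^0.
  monomial -2·x^1·y^2 ↦ -2·X^1·Y^2·Z^0.
  monomial 2·x^1·y^0 ↦ 2·X^1·Y^0·Z^2.
  monomial 1·x^0·y^2 ↦ 1·X^0·Y^2·Z^1.
  monomial -1·x^0·y^1 ↦ -1·X^0·Y^1·Z^2.
  monomial 3·x^0·y^0 ↦ 3·X^0·Y^0·Z^3.
Collecting: F(X, Y, Z) = 2*X**3 - 2*X*Y**2 + 2*X*Z**2 + Y**2*Z - Y*Z**2 + 3*Z**3.


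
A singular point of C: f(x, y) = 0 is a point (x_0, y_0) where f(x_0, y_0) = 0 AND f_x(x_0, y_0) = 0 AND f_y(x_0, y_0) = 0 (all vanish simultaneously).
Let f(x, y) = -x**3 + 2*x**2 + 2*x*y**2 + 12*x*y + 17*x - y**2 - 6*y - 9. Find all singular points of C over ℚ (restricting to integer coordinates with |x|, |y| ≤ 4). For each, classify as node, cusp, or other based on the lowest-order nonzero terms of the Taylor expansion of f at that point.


Singular points: {(1, -3)}; classification: node.

Compute partial derivatives:
  f_x = -3*x**2 + 4*x + 2*y**2 + 12*y + 17.
  f_y = 4*x*y + 12*x - 2*y - 6.
Scan x_0 ∈ {−4, ..., 4}. For each x_0, f_y(x_0, y) is a polynomial in y; find its integer roots y ∈ {−4, ..., 4}, then test f_x and f at those candidates.
  x = -4: f_y(-4, y) = -18*y - 54; vanishes at y ∈ {-3}. (-4, -3): f_x = -65 ≠ 0.
  x = -3: f_y(-3, y) = -14*y - 42; vanishes at y ∈ {-3}. (-3, -3): f_x = -40 ≠ 0.
  x = -2: f_y(-2, y) = -10*y - 30; vanishes at y ∈ {-3}. (-2, -3): f_x = -21 ≠ 0.
  x = -1: f_y(-1, y) = -6*y - 18; vanishes at y ∈ {-3}. (-1, -3): f_x = -8 ≠ 0.
  x = 0: f_y(0, y) = -2*y - 6; vanishes at y ∈ {-3}. (0, -3): f_x = -1 ≠ 0.
  x = 1: f_y(1, y) = 2*y + 6; vanishes at y ∈ {-3}. (1, -3): f_x = 0, f = 0 — SINGULAR.
  x = 2: f_y(2, y) = 6*y + 18; vanishes at y ∈ {-3}. (2, -3): f_x = -5 ≠ 0.
  x = 3: f_y(3, y) = 10*y + 30; vanishes at y ∈ {-3}. (3, -3): f_x = -16 ≠ 0.
  x = 4: f_y(4, y) = 14*y + 42; vanishes at y ∈ {-3}. (4, -3): f_x = -33 ≠ 0.
Only singular point on the grid: (1, -3).
Classify: substitute x = 1 + u, y = -3 + v and expand: f = -u**3 - u**2 + 2*u*v**2 + v**2.
No constant or linear terms (consistent with a singular point). Quadratic part: -u**2 + v**2. Cubic part: -u**3 + 2*u*v**2.
The quadratic part v**2 - u**2 = (v − u)(v + u) splits into two distinct linear factors, so there are two distinct tangent lines y − -3 = ±(x − 1) — this is a node (ordinary double point).
Classification: node.
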